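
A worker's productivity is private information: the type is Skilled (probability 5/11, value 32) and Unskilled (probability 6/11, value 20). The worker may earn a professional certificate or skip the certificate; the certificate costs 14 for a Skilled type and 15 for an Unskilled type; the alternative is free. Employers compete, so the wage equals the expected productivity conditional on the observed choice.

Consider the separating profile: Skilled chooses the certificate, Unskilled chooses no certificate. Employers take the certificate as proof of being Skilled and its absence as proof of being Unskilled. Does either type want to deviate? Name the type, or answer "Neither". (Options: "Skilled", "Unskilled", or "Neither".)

The certificate pays 32; no certificate pays 20.
Skilled: assigned the certificate, nets 32 − 14 = 18; deviating to no certificate nets 20.
Unskilled: assigned no certificate, nets 20; deviating to the certificate nets 32 − 15 = 17.
The Skilled type gains 2 by deviating.

Skilled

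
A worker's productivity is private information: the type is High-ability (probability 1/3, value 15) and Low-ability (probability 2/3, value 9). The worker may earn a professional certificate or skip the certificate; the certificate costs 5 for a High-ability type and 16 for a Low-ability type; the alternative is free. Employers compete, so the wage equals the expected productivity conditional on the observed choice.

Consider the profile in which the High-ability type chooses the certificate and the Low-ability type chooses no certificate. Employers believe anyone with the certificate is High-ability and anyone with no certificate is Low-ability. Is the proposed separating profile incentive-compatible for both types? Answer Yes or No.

Yes

Under these beliefs, the certificate earns wage 15 and no certificate earns wage 9.
High-ability: the certificate nets 15 − 5 = 10; no certificate nets 9. High-ability prefers the certificate.
Low-ability: the certificate nets 15 − 16 = -1; no certificate nets 9. Low-ability prefers no certificate.
Neither type deviates, so the separating profile is an equilibrium.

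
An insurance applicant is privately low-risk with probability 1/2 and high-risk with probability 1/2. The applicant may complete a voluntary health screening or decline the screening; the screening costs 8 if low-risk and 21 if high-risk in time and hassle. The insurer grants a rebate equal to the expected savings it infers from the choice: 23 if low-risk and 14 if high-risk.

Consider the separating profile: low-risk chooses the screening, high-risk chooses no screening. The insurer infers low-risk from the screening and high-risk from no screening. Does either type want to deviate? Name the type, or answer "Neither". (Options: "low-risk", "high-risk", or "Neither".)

Neither

The screening pays 23; no screening pays 14.
low-risk: assigned the screening, nets 23 − 8 = 15; deviating to no screening nets 14.
high-risk: assigned no screening, nets 14; deviating to the screening nets 23 − 21 = 2.
Both types strictly prefer their assigned action; no profitable deviation.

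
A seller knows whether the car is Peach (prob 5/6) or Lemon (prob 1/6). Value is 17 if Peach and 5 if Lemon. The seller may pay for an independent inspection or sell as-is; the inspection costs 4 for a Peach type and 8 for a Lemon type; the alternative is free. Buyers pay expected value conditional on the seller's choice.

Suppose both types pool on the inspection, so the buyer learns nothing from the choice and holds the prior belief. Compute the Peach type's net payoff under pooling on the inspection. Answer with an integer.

Pooled price = 5/6·17 + 1/6·5 = 15.
Peach pays cost 4 for the inspection, so net payoff = 15 − 4 = 11.

11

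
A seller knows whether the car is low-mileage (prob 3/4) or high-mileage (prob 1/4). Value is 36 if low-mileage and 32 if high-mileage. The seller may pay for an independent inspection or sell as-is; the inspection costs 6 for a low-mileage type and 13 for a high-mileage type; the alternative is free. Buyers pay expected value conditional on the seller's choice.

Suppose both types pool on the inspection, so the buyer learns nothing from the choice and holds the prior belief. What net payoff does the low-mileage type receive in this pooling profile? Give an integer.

Pooled price = 3/4·36 + 1/4·32 = 35.
low-mileage pays cost 6 for the inspection, so net payoff = 35 − 6 = 29.

29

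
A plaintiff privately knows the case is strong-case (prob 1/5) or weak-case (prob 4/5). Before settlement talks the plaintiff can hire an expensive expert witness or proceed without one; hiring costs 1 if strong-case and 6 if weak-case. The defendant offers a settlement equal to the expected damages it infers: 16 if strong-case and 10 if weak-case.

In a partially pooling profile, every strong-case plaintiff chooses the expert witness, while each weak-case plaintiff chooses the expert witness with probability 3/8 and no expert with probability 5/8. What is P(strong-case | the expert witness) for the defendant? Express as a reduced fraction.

2/5

P(the expert witness) = (1/5)·1 + (4/5)·(3/8) = 1/2.
By Bayes' rule, P(strong-case | the expert witness) = (1/5) / (1/2) = 2/5.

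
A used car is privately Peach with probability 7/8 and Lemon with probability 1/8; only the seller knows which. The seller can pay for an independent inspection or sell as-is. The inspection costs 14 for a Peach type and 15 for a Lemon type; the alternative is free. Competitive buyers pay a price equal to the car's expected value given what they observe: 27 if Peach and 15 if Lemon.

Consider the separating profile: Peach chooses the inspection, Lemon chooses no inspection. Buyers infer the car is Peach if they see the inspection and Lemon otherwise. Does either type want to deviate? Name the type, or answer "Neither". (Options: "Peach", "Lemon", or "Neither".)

Peach

The inspection pays 27; no inspection pays 15.
Peach: assigned the inspection, nets 27 − 14 = 13; deviating to no inspection nets 15.
Lemon: assigned no inspection, nets 15; deviating to the inspection nets 27 − 15 = 12.
The Peach type gains 2 by deviating.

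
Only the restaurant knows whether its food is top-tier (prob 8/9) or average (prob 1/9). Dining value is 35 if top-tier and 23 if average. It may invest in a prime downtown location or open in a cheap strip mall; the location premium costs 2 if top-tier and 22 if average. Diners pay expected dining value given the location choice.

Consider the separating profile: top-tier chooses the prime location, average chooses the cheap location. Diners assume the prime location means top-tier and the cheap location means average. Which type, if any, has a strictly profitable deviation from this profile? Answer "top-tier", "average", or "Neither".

Neither

The prime location pays 35; the cheap location pays 23.
top-tier: assigned the prime location, nets 35 − 2 = 33; deviating to the cheap location nets 23.
average: assigned the cheap location, nets 23; deviating to the prime location nets 35 − 22 = 13.
Both types strictly prefer their assigned action; no profitable deviation.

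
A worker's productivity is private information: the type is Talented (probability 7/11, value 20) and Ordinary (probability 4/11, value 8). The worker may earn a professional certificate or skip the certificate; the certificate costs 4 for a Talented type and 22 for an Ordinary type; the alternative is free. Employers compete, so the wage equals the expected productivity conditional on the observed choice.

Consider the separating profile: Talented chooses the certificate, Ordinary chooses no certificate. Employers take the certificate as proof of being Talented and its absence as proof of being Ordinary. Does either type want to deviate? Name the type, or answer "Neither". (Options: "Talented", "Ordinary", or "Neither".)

The certificate pays 20; no certificate pays 8.
Talented: assigned the certificate, nets 20 − 4 = 16; deviating to no certificate nets 8.
Ordinary: assigned no certificate, nets 8; deviating to the certificate nets 20 − 22 = -2.
Both types strictly prefer their assigned action; no profitable deviation.

Neither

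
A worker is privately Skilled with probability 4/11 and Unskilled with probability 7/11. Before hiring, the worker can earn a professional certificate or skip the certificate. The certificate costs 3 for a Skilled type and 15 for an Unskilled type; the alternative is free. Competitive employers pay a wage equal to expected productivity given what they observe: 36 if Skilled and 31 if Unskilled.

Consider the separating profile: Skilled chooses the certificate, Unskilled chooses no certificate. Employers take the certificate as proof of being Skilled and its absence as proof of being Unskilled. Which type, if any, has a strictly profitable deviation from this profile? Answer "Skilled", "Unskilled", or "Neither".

The certificate pays 36; no certificate pays 31.
Skilled: assigned the certificate, nets 36 − 3 = 33; deviating to no certificate nets 31.
Unskilled: assigned no certificate, nets 31; deviating to the certificate nets 36 − 15 = 21.
Both types strictly prefer their assigned action; no profitable deviation.

Neither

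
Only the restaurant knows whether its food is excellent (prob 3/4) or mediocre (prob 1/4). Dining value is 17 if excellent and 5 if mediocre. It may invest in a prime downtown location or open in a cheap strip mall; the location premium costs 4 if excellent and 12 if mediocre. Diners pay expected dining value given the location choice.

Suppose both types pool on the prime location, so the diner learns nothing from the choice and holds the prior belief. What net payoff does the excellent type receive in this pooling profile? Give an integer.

10

Pooled price premium = 3/4·17 + 1/4·5 = 14.
excellent pays cost 4 for the prime location, so net payoff = 14 − 4 = 10.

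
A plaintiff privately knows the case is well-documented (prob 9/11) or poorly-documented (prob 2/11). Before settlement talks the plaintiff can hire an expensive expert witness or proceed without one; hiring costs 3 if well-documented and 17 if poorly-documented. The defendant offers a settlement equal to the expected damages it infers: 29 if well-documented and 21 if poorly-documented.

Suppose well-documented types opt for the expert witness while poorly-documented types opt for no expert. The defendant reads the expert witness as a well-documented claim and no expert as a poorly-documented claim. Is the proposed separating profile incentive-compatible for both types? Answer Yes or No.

Under these beliefs, the expert witness earns settlement 29 and no expert earns settlement 21.
well-documented: the expert witness nets 29 − 3 = 26; no expert nets 21. well-documented prefers the expert witness.
poorly-documented: the expert witness nets 29 − 17 = 12; no expert nets 21. poorly-documented prefers no expert.
Neither type deviates, so the separating profile is an equilibrium.

Yes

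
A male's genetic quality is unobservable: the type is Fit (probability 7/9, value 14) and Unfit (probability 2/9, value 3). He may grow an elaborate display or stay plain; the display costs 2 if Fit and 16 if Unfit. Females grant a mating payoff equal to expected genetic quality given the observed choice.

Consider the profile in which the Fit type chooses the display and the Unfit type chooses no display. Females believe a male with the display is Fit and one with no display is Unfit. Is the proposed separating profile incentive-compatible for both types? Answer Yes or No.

Under these beliefs, the display earns mating payoff 14 and no display earns mating payoff 3.
Fit: the display nets 14 − 2 = 12; no display nets 3. Fit prefers the display.
Unfit: the display nets 14 − 16 = -2; no display nets 3. Unfit prefers no display.
Neither type deviates, so the separating profile is an equilibrium.

Yes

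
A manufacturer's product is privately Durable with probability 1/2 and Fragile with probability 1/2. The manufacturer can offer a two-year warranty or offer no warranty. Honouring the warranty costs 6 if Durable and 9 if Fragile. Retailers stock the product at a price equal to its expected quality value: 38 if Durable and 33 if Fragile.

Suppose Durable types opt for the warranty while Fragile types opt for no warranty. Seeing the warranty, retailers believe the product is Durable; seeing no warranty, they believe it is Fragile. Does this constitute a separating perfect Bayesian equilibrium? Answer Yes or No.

No

Under these beliefs, the warranty earns price 38 and no warranty earns price 33.
Durable: the warranty nets 38 − 6 = 32; no warranty nets 33. Durable would deviate to no warranty.
Fragile: the warranty nets 38 − 9 = 29; no warranty nets 33. Fragile prefers no warranty.
Durable has a profitable deviation, so the profile is not an equilibrium.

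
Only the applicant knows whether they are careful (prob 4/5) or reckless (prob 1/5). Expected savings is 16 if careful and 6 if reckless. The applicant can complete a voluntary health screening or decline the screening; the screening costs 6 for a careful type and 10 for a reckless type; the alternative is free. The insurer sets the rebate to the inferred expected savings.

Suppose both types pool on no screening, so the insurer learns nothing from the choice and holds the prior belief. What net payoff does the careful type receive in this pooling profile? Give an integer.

14

Pooled rebate = 4/5·16 + 1/5·6 = 14.
careful pays no cost for no screening, so net payoff = 14.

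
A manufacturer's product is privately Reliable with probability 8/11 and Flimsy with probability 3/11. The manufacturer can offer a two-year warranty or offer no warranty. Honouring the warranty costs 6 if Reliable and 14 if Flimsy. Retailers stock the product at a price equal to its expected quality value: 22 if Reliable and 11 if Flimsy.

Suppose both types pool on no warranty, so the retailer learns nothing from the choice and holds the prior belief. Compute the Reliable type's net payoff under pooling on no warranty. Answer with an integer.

Pooled price = 8/11·22 + 3/11·11 = 19.
Reliable pays no cost for no warranty, so net payoff = 19.

19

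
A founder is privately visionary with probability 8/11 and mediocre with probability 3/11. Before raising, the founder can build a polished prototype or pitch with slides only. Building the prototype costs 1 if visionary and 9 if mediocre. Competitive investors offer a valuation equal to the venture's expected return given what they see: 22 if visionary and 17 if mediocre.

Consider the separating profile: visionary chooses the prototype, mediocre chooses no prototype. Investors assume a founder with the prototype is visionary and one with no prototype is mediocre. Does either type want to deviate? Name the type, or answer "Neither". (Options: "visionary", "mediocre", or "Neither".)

The prototype pays 22; no prototype pays 17.
visionary: assigned the prototype, nets 22 − 1 = 21; deviating to no prototype nets 17.
mediocre: assigned no prototype, nets 17; deviating to the prototype nets 22 − 9 = 13.
Both types strictly prefer their assigned action; no profitable deviation.

Neither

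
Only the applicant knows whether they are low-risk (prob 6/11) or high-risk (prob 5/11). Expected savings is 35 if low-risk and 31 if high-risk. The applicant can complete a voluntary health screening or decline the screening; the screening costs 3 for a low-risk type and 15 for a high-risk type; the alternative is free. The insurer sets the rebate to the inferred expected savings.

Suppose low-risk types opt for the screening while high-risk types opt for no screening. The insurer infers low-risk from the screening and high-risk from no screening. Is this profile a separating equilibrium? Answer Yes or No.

Under these beliefs, the screening earns rebate 35 and no screening earns rebate 31.
low-risk: the screening nets 35 − 3 = 32; no screening nets 31. low-risk prefers the screening.
high-risk: the screening nets 35 − 15 = 20; no screening nets 31. high-risk prefers no screening.
Neither type deviates, so the separating profile is an equilibrium.

Yes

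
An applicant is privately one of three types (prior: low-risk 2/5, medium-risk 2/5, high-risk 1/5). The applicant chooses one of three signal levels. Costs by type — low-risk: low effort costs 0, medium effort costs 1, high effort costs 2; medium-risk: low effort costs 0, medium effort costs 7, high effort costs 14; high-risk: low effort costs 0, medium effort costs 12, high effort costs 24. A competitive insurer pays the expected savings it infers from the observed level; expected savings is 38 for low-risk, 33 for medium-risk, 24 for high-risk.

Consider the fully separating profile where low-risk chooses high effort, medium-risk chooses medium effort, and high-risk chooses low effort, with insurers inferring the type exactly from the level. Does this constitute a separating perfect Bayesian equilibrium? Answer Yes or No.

Yes

Separating rebates: high effort → 38, medium effort → 33, low effort → 24.
low-risk (assigned high effort): low effort: 24 − 0 = 24; medium effort: 33 − 1 = 32; high effort: 38 − 2 = 36. low-risk stays.
medium-risk (assigned medium effort): low effort: 24 − 0 = 24; medium effort: 33 − 7 = 26; high effort: 38 − 14 = 24. medium-risk stays.
high-risk (assigned low effort): low effort: 24 − 0 = 24; medium effort: 33 − 12 = 21; high effort: 38 − 24 = 14. high-risk stays.
Every type prefers its assigned level; separation holds.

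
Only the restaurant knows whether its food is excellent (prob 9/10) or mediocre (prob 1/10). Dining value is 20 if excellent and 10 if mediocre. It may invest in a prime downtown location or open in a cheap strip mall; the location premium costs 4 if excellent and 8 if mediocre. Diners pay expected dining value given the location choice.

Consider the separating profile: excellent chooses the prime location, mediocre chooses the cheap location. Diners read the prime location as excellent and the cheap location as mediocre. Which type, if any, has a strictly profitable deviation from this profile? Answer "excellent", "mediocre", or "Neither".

mediocre

The prime location pays 20; the cheap location pays 10.
excellent: assigned the prime location, nets 20 − 4 = 16; deviating to the cheap location nets 10.
mediocre: assigned the cheap location, nets 10; deviating to the prime location nets 20 − 8 = 12.
The mediocre type gains 2 by deviating.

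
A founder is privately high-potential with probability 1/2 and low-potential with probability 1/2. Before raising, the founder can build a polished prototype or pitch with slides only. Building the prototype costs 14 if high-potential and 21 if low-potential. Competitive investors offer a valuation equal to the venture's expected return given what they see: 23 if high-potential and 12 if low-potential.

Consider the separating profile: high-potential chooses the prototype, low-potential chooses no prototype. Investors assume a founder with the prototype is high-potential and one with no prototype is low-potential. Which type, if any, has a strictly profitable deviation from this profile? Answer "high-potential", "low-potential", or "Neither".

high-potential

The prototype pays 23; no prototype pays 12.
high-potential: assigned the prototype, nets 23 − 14 = 9; deviating to no prototype nets 12.
low-potential: assigned no prototype, nets 12; deviating to the prototype nets 23 − 21 = 2.
The high-potential type gains 3 by deviating.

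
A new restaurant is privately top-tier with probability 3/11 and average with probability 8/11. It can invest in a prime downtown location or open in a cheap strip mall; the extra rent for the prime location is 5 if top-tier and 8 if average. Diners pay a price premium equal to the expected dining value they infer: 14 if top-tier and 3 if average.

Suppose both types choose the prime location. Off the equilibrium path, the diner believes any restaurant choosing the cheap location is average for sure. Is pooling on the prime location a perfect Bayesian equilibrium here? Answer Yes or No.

No

On path, the diner holds the prior and pays 3/11·14 + 8/11·3 = 6. Off path (the cheap location), believing average, it pays 3.
top-tier: the prime location nets 6 − 5 = 1; the cheap location nets 3. top-tier would deviate.
average: the prime location nets 6 − 8 = -2; the cheap location nets 3. average would deviate.
A type deviates, so pooling fails.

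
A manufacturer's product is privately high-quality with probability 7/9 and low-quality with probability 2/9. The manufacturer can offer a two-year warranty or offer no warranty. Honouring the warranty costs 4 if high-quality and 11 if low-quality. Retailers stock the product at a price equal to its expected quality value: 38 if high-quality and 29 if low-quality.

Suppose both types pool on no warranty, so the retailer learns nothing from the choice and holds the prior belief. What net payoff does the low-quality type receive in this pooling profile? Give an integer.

36

Pooled price = 7/9·38 + 2/9·29 = 36.
low-quality pays no cost for no warranty, so net payoff = 36.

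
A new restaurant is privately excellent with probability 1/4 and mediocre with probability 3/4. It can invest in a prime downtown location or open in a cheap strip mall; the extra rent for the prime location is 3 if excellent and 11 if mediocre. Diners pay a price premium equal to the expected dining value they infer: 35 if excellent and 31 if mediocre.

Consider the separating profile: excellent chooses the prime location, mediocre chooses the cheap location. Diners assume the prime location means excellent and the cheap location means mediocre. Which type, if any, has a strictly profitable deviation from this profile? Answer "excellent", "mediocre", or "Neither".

Neither

The prime location pays 35; the cheap location pays 31.
excellent: assigned the prime location, nets 35 − 3 = 32; deviating to the cheap location nets 31.
mediocre: assigned the cheap location, nets 31; deviating to the prime location nets 35 − 11 = 24.
Both types strictly prefer their assigned action; no profitable deviation.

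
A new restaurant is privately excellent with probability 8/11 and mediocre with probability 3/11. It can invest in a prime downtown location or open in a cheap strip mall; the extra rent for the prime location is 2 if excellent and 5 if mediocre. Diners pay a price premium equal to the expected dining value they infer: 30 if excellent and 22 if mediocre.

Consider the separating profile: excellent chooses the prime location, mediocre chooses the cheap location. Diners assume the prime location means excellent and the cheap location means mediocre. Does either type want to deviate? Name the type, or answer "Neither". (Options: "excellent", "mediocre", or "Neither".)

mediocre

The prime location pays 30; the cheap location pays 22.
excellent: assigned the prime location, nets 30 − 2 = 28; deviating to the cheap location nets 22.
mediocre: assigned the cheap location, nets 22; deviating to the prime location nets 30 − 5 = 25.
The mediocre type gains 3 by deviating.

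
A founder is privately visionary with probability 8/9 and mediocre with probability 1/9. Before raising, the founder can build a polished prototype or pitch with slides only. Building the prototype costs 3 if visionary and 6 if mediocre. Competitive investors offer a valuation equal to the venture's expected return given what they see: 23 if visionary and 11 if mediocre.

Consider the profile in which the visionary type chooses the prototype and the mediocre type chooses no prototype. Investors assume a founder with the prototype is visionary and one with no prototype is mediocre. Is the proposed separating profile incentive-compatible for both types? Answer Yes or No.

Under these beliefs, the prototype earns valuation 23 and no prototype earns valuation 11.
visionary: the prototype nets 23 − 3 = 20; no prototype nets 11. visionary prefers the prototype.
mediocre: the prototype nets 23 − 6 = 17; no prototype nets 11. mediocre would deviate to the prototype.
mediocre has a profitable deviation, so the profile is not an equilibrium.

No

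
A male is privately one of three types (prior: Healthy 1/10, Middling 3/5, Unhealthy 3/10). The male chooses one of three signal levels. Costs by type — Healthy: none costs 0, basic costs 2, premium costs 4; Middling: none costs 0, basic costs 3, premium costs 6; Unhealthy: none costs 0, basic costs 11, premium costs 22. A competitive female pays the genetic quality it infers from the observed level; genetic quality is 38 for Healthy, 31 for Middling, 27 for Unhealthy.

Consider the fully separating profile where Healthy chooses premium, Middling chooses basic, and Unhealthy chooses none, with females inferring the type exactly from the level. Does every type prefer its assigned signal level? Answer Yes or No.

No

Separating mating payoffs: premium → 38, basic → 31, none → 27.
Healthy (assigned premium): none: 27 − 0 = 27; basic: 31 − 2 = 29; premium: 38 − 4 = 34. Healthy stays.
Middling (assigned basic): none: 27 − 0 = 27; basic: 31 − 3 = 28; premium: 38 − 6 = 32. Middling prefers premium.
Unhealthy (assigned none): none: 27 − 0 = 27; basic: 31 − 11 = 20; premium: 38 − 22 = 16. Unhealthy stays.
At least one type deviates; the separating profile fails.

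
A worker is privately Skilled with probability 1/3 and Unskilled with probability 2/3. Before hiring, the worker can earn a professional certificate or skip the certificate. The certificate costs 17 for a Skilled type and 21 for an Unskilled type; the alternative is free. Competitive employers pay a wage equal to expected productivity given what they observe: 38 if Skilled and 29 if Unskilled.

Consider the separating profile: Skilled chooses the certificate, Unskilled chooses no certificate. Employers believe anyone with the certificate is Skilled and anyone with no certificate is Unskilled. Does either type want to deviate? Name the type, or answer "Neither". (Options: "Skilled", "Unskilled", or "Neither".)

The certificate pays 38; no certificate pays 29.
Skilled: assigned the certificate, nets 38 − 17 = 21; deviating to no certificate nets 29.
Unskilled: assigned no certificate, nets 29; deviating to the certificate nets 38 − 21 = 17.
The Skilled type gains 8 by deviating.

Skilled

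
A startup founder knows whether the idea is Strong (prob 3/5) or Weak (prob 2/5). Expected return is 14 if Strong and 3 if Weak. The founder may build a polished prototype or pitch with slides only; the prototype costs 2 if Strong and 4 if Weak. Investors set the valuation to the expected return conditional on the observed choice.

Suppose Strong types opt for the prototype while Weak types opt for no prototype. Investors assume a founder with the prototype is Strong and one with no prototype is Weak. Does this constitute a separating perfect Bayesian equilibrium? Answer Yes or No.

No

Under these beliefs, the prototype earns valuation 14 and no prototype earns valuation 3.
Strong: the prototype nets 14 − 2 = 12; no prototype nets 3. Strong prefers the prototype.
Weak: the prototype nets 14 − 4 = 10; no prototype nets 3. Weak would deviate to the prototype.
Weak has a profitable deviation, so the profile is not an equilibrium.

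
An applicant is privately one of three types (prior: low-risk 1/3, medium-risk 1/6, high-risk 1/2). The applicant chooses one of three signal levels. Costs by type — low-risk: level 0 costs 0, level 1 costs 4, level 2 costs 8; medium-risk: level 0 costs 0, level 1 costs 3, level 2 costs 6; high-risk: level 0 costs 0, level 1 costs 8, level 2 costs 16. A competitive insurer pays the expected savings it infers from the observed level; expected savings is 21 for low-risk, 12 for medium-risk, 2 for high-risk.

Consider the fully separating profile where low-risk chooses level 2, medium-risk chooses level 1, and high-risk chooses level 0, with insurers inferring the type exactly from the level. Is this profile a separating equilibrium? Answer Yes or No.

Separating rebates: level 2 → 21, level 1 → 12, level 0 → 2.
low-risk (assigned level 2): level 0: 2 − 0 = 2; level 1: 12 − 4 = 8; level 2: 21 − 8 = 13. low-risk stays.
medium-risk (assigned level 1): level 0: 2 − 0 = 2; level 1: 12 − 3 = 9; level 2: 21 − 6 = 15. medium-risk prefers level 2.
high-risk (assigned level 0): level 0: 2 − 0 = 2; level 1: 12 − 8 = 4; level 2: 21 − 16 = 5. high-risk prefers level 2.
At least one type deviates; the separating profile fails.

No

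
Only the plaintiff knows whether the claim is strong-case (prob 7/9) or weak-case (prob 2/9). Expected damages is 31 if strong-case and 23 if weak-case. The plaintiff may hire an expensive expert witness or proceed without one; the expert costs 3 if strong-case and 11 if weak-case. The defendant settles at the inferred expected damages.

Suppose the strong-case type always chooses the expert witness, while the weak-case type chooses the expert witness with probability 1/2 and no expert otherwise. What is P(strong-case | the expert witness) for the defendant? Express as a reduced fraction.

7/8

P(the expert witness) = (7/9)·1 + (2/9)·(1/2) = 8/9.
By Bayes' rule, P(strong-case | the expert witness) = (7/9) / (8/9) = 7/8.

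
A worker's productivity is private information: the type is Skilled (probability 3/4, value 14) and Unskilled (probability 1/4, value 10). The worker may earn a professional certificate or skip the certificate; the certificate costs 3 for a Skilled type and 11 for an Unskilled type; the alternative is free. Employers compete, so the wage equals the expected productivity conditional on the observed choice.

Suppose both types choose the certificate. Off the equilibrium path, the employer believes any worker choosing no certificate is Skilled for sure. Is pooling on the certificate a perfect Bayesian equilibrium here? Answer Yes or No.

On path, the employer holds the prior and pays 3/4·14 + 1/4·10 = 13. Off path (no certificate), believing Skilled, it pays 14.
Skilled: the certificate nets 13 − 3 = 10; no certificate nets 14. Skilled would deviate.
Unskilled: the certificate nets 13 − 11 = 2; no certificate nets 14. Unskilled would deviate.
A type deviates, so pooling fails.

No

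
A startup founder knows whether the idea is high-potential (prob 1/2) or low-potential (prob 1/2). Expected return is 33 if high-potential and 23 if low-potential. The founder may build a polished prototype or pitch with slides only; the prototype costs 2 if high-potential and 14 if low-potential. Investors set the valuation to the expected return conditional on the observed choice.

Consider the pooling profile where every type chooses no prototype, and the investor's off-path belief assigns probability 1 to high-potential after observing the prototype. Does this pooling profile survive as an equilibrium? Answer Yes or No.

No

On path, the investor holds the prior and pays 1/2·33 + 1/2·23 = 28. Off path (the prototype), believing high-potential, it pays 33.
high-potential: no prototype nets 28; the prototype nets 33 − 2 = 31. high-potential would deviate.
low-potential: no prototype nets 28; the prototype nets 33 − 14 = 19. low-potential stays.
A type deviates, so pooling fails.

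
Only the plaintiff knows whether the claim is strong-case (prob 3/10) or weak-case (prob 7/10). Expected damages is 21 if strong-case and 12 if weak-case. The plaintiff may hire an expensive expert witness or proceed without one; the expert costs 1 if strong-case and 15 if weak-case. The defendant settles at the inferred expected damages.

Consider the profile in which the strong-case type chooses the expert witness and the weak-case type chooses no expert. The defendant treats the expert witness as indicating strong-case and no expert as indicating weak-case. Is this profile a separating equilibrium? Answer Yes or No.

Under these beliefs, the expert witness earns settlement 21 and no expert earns settlement 12.
strong-case: the expert witness nets 21 − 1 = 20; no expert nets 12. strong-case prefers the expert witness.
weak-case: the expert witness nets 21 − 15 = 6; no expert nets 12. weak-case prefers no expert.
Neither type deviates, so the separating profile is an equilibrium.

Yes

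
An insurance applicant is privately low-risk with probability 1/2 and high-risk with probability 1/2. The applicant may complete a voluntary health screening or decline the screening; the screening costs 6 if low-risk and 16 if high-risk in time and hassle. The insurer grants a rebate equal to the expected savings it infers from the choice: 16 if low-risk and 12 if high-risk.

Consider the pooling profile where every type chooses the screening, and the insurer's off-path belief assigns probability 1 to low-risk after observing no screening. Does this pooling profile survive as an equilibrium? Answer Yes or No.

No

On path, the insurer holds the prior and pays 1/2·16 + 1/2·12 = 14. Off path (no screening), believing low-risk, it pays 16.
low-risk: the screening nets 14 − 6 = 8; no screening nets 16. low-risk would deviate.
high-risk: the screening nets 14 − 16 = -2; no screening nets 16. high-risk would deviate.
A type deviates, so pooling fails.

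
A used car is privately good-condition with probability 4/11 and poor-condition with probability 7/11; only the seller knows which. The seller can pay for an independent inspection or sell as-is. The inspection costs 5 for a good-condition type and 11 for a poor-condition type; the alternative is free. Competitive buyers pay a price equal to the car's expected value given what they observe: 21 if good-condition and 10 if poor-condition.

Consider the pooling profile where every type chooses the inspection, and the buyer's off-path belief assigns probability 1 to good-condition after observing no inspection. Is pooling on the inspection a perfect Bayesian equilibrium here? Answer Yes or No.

On path, the buyer holds the prior and pays 4/11·21 + 7/11·10 = 14. Off path (no inspection), believing good-condition, it pays 21.
good-condition: the inspection nets 14 − 5 = 9; no inspection nets 21. good-condition would deviate.
poor-condition: the inspection nets 14 − 11 = 3; no inspection nets 21. poor-condition would deviate.
A type deviates, so pooling fails.

No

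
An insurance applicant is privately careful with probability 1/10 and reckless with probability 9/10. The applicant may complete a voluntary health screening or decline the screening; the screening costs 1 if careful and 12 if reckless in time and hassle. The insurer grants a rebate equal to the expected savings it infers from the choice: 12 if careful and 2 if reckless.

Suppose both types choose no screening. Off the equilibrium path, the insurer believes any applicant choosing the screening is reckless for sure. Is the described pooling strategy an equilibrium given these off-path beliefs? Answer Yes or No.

On path, the insurer holds the prior and pays 1/10·12 + 9/10·2 = 3. Off path (the screening), believing reckless, it pays 2.
careful: no screening nets 3; the screening nets 2 − 1 = 1. careful stays.
reckless: no screening nets 3; the screening nets 2 − 12 = -10. reckless stays.
No type deviates, so pooling is sustained.

Yes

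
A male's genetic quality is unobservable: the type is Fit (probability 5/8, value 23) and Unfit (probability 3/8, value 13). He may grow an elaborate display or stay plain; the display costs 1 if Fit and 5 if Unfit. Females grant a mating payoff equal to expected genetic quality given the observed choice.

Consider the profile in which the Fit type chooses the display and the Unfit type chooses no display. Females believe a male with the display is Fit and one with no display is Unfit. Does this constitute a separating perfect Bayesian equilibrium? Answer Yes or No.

Under these beliefs, the display earns mating payoff 23 and no display earns mating payoff 13.
Fit: the display nets 23 − 1 = 22; no display nets 13. Fit prefers the display.
Unfit: the display nets 23 − 5 = 18; no display nets 13. Unfit would deviate to the display.
Unfit has a profitable deviation, so the profile is not an equilibrium.

No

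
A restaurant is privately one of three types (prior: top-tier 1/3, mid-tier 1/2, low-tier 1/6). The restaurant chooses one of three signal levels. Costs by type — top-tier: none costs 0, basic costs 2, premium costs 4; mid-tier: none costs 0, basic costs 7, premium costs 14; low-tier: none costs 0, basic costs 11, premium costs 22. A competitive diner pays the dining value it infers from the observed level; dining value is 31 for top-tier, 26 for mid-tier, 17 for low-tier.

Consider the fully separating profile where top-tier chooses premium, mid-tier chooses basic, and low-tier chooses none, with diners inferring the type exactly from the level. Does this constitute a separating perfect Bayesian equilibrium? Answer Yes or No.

Yes

Separating price premiums: premium → 31, basic → 26, none → 17.
top-tier (assigned premium): none: 17 − 0 = 17; basic: 26 − 2 = 24; premium: 31 − 4 = 27. top-tier stays.
mid-tier (assigned basic): none: 17 − 0 = 17; basic: 26 − 7 = 19; premium: 31 − 14 = 17. mid-tier stays.
low-tier (assigned none): none: 17 − 0 = 17; basic: 26 − 11 = 15; premium: 31 − 22 = 9. low-tier stays.
Every type prefers its assigned level; separation holds.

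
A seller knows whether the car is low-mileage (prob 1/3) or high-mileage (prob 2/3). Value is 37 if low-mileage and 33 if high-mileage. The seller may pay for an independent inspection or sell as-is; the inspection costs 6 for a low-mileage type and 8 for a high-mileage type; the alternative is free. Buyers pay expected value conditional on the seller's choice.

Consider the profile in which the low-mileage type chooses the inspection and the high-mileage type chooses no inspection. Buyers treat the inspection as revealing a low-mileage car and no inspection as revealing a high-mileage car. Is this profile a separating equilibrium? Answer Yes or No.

Under these beliefs, the inspection earns price 37 and no inspection earns price 33.
low-mileage: the inspection nets 37 − 6 = 31; no inspection nets 33. low-mileage would deviate to no inspection.
high-mileage: the inspection nets 37 − 8 = 29; no inspection nets 33. high-mileage prefers no inspection.
low-mileage has a profitable deviation, so the profile is not an equilibrium.

No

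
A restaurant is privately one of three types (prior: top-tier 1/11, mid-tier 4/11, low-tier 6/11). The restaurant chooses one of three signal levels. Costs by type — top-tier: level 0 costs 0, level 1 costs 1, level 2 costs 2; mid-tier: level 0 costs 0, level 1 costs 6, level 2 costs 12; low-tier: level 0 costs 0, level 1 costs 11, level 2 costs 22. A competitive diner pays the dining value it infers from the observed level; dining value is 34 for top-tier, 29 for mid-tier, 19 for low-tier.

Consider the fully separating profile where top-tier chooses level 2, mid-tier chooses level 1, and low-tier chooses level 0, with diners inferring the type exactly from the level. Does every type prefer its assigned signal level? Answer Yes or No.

Separating price premiums: level 2 → 34, level 1 → 29, level 0 → 19.
top-tier (assigned level 2): level 0: 19 − 0 = 19; level 1: 29 − 1 = 28; level 2: 34 − 2 = 32. top-tier stays.
mid-tier (assigned level 1): level 0: 19 − 0 = 19; level 1: 29 − 6 = 23; level 2: 34 − 12 = 22. mid-tier stays.
low-tier (assigned level 0): level 0: 19 − 0 = 19; level 1: 29 − 11 = 18; level 2: 34 − 22 = 12. low-tier stays.
Every type prefers its assigned level; separation holds.

Yes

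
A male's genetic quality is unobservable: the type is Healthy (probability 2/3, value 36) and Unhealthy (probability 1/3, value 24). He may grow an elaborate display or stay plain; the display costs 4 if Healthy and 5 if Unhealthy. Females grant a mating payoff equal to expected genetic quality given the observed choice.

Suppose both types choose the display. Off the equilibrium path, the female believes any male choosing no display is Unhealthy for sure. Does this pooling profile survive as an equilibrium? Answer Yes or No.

Yes

On path, the female holds the prior and pays 2/3·36 + 1/3·24 = 32. Off path (no display), believing Unhealthy, it pays 24.
Healthy: the display nets 32 − 4 = 28; no display nets 24. Healthy stays.
Unhealthy: the display nets 32 − 5 = 27; no display nets 24. Unhealthy stays.
No type deviates, so pooling is sustained.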